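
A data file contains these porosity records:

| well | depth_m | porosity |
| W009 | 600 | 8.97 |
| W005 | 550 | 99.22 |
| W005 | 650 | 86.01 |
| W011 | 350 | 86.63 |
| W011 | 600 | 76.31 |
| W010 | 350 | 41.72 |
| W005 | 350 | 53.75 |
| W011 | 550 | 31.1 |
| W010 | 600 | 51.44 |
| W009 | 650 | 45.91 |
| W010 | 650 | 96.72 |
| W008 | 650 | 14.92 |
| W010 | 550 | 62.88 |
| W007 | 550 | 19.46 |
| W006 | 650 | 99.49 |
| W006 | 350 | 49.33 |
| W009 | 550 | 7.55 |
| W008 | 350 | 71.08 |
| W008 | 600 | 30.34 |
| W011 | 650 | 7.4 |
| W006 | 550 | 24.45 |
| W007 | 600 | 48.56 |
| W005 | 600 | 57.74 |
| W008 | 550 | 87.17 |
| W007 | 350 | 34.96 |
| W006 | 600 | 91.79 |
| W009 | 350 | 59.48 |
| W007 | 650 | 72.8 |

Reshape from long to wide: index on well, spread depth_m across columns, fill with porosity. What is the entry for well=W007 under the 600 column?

Wide layout: rows indexed by well, columns are the 4 distinct depth_m values (600, 550, 650, 350).
Cell (well=W007, depth_m=600) draws from the long row where well=W007 and depth_m=600, which has porosity=48.56.

48.56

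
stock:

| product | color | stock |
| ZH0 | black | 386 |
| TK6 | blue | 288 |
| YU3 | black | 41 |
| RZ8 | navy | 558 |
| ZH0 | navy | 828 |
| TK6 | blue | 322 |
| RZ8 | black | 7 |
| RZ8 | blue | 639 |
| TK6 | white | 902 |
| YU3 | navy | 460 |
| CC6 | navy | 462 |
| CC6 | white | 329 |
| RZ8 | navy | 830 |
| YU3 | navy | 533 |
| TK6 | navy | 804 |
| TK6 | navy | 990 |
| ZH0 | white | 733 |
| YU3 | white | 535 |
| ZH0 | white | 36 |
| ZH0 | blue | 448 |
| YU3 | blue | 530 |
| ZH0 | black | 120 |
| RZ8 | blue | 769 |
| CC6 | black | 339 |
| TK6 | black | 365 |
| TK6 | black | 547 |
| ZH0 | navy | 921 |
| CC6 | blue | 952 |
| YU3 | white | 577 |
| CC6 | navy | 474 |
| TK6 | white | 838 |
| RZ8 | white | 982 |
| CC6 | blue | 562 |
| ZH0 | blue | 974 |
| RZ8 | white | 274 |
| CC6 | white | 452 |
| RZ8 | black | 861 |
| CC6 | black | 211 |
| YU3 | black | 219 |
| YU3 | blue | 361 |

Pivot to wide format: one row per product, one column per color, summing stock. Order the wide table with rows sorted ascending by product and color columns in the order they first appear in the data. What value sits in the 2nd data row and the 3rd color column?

With rows sorted ascending by product, row 2 is product=RZ8. color columns in first-appearance order: black, blue, navy, white; column 3 is navy.
Long rows with product=RZ8, color=navy: 558 + 830 = 1388.

1388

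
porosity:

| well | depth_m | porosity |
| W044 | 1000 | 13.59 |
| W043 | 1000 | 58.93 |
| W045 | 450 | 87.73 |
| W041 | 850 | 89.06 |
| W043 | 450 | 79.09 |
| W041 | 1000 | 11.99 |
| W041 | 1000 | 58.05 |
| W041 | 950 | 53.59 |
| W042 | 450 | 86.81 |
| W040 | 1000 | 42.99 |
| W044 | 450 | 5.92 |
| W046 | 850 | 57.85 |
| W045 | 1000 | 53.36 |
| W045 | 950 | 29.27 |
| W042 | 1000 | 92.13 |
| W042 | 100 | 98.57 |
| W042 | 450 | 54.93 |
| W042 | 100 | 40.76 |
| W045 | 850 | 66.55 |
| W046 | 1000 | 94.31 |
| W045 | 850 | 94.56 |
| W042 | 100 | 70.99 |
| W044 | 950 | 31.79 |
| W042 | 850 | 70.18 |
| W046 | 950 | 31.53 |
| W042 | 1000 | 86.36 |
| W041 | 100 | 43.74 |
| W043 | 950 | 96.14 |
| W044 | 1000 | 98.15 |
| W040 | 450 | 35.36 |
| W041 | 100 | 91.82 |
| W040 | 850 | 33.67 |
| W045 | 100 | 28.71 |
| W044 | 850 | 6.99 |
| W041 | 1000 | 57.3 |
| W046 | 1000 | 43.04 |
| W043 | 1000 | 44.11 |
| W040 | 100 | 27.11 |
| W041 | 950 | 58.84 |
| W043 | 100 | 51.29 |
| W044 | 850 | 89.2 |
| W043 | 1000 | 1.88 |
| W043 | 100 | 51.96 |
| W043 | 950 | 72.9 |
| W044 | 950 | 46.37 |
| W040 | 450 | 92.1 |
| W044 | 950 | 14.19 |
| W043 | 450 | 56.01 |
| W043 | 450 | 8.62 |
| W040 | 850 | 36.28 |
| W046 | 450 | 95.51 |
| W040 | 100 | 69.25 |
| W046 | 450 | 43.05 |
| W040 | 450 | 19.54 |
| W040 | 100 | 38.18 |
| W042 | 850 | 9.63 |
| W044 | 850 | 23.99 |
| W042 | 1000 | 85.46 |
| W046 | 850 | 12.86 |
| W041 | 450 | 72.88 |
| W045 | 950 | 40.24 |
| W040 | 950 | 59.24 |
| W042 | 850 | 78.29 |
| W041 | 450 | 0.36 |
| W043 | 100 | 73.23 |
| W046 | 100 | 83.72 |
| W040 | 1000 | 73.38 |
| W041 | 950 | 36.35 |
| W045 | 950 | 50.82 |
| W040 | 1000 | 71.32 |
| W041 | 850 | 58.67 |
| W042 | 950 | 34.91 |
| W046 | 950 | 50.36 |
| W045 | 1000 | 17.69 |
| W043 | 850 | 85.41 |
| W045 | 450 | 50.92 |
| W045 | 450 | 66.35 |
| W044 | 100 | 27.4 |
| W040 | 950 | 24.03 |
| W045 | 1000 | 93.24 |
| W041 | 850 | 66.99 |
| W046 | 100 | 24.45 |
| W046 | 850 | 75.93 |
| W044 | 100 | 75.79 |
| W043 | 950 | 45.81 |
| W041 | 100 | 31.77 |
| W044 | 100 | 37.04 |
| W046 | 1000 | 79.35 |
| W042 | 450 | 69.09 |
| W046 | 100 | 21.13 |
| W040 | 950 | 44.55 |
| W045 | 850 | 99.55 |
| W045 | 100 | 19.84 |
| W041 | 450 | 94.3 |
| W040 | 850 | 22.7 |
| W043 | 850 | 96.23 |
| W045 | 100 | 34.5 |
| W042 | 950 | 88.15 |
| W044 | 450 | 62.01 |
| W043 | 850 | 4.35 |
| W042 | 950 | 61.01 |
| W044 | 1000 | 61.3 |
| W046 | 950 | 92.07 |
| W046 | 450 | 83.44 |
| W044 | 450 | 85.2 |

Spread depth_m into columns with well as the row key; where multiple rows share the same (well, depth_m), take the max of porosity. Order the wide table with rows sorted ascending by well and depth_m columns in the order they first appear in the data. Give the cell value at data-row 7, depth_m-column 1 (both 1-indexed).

94.31

With rows sorted ascending by well, row 7 is well=W046. depth_m columns in first-appearance order: 1000, 450, 850, 950, 100; column 1 is 1000.
Long rows with well=W046, depth_m=1000: max(94.31, 43.04, 79.35) = 94.31.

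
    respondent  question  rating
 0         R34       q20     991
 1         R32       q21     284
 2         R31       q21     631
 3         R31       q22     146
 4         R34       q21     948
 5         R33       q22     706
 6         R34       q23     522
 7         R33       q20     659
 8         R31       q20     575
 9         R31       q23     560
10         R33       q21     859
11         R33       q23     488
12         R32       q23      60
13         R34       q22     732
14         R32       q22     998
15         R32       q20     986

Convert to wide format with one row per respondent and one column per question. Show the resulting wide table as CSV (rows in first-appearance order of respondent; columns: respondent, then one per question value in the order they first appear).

Columns: respondent plus the 4 distinct question values (q20, q21, q22, q23).
For example, row R34 column q20 takes rating=991 from the long row (R34, q20).

respondent,q20,q21,q22,q23
R34,991,948,732,522
R32,986,284,998,60
R31,575,631,146,560
R33,659,859,706,488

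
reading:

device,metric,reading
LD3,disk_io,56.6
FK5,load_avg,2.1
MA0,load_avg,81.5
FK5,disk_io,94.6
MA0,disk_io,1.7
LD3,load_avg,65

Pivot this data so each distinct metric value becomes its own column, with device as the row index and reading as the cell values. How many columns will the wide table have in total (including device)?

3

1 column for device plus 2 distinct metric values → 3 columns.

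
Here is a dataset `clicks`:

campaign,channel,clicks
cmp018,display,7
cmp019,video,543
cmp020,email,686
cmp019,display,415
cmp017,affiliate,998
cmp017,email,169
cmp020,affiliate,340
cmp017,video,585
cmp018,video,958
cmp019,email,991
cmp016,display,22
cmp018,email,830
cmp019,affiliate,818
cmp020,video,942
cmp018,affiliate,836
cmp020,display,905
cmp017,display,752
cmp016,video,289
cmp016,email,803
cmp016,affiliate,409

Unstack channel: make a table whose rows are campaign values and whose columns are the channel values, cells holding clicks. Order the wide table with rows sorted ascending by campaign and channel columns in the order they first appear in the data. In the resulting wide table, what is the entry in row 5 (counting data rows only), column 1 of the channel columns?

With rows sorted ascending by campaign, row 5 is campaign=cmp020. channel columns in first-appearance order: display, video, email, affiliate; column 1 is display.
Long rows with campaign=cmp020, channel=display: clicks = 905.

905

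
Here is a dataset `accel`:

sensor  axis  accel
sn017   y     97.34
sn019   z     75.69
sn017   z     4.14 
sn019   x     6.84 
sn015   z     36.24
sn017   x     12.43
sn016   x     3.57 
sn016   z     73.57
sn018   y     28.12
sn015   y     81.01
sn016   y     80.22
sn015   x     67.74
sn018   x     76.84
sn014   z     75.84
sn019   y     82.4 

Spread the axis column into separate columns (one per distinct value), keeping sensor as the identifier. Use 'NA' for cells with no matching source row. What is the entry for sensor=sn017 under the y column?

The long row with sensor=sn017, axis=y has accel=97.34.

97.34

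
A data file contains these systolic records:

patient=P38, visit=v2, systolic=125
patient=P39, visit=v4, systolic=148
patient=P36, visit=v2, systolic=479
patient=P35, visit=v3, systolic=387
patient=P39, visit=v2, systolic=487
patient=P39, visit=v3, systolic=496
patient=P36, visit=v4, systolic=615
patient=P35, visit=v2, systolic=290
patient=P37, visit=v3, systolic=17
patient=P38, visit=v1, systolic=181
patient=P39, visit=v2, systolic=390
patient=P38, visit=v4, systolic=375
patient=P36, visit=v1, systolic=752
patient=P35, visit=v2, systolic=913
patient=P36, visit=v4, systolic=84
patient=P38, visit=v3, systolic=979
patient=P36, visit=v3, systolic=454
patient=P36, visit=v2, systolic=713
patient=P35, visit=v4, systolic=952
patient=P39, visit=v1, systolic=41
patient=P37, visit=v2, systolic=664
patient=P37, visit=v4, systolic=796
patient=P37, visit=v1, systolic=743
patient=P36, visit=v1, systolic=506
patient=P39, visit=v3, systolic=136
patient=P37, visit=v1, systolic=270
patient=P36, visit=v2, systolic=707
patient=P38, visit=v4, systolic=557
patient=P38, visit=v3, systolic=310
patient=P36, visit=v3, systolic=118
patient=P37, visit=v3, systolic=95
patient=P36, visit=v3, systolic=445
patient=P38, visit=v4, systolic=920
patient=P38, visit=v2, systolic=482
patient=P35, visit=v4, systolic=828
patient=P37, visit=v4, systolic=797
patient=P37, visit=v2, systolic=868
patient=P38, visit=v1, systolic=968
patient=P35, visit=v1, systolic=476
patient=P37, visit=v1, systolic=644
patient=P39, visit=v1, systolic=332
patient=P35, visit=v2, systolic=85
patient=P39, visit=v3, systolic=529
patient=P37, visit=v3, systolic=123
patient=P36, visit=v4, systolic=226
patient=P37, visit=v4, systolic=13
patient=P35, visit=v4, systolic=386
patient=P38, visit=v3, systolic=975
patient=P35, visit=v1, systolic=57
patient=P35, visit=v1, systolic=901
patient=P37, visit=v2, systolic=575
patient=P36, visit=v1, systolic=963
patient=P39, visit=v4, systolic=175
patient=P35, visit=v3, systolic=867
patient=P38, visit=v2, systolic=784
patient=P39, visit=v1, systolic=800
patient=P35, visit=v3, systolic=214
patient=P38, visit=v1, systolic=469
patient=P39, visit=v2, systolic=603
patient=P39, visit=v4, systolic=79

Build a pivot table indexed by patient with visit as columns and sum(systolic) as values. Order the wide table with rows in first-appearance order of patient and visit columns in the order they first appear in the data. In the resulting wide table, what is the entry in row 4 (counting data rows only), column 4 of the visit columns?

With rows in first-appearance order of patient, row 4 is patient=P35. visit columns in first-appearance order: v2, v4, v3, v1; column 4 is v1.
Long rows with patient=P35, visit=v1: 476 + 57 + 901 = 1434.

1434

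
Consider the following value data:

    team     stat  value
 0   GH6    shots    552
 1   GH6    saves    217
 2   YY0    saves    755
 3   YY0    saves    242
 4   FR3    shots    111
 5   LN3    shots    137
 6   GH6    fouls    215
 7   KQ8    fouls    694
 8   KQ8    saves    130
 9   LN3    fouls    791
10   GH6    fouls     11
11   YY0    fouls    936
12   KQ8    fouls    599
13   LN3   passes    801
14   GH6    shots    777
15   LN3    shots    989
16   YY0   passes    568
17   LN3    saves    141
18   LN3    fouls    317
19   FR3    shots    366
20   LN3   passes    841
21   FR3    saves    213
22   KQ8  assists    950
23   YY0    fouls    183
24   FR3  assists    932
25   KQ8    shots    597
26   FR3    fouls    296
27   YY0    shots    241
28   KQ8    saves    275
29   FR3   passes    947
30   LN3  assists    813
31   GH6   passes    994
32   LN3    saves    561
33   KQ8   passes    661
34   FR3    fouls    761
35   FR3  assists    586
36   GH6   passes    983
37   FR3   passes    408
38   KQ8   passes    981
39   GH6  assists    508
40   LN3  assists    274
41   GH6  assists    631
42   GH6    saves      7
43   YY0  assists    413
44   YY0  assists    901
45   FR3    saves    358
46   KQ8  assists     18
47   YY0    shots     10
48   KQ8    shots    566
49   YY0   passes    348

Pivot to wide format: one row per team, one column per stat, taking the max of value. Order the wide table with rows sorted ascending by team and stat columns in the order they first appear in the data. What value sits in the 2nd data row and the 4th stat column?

994

With rows sorted ascending by team, row 2 is team=GH6. stat columns in first-appearance order: shots, saves, fouls, passes, assists; column 4 is passes.
Long rows with team=GH6, stat=passes: max(994, 983) = 994.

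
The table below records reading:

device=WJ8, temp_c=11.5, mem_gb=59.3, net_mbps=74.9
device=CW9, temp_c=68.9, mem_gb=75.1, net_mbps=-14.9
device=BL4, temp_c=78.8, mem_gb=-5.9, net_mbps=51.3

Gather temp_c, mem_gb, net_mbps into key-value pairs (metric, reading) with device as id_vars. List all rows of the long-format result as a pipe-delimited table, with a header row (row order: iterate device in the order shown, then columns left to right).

| device | metric | reading |
| WJ8 | temp_c | 11.5 |
| WJ8 | mem_gb | 59.3 |
| WJ8 | net_mbps | 74.9 |
| CW9 | temp_c | 68.9 |
| CW9 | mem_gb | 75.1 |
| CW9 | net_mbps | -14.9 |
| BL4 | temp_c | 78.8 |
| BL4 | mem_gb | -5.9 |
| BL4 | net_mbps | 51.3 |

Each (device, column) pair becomes one row: 3 × 3 = 9 rows.
For example, (WJ8, temp_c) → reading=11.5.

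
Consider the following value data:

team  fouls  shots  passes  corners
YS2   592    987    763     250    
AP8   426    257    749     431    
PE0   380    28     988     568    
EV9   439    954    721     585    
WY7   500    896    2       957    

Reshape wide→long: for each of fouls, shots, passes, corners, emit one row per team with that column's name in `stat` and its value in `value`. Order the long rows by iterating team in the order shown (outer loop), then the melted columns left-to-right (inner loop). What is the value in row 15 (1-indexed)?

20 rows total (5 × 4). Row 15: index ⌊(15-1)/4⌋ = 3 into team → EV9; (15-1) mod 4 = 2 into the melted columns → passes.
So row 15 is (EV9, passes, 721); value = 721.

721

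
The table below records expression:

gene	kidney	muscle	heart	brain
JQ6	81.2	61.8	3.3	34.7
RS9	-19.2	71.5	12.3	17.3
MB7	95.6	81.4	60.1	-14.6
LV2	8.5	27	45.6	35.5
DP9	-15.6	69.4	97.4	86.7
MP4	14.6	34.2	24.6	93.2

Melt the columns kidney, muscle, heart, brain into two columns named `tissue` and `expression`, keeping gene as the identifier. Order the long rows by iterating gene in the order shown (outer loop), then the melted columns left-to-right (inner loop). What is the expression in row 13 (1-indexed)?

8.5

24 rows total (6 × 4). Row 13: index ⌊(13-1)/4⌋ = 3 into gene → LV2; (13-1) mod 4 = 0 into the melted columns → kidney.
So row 13 is (LV2, kidney, 8.5); expression = 8.5.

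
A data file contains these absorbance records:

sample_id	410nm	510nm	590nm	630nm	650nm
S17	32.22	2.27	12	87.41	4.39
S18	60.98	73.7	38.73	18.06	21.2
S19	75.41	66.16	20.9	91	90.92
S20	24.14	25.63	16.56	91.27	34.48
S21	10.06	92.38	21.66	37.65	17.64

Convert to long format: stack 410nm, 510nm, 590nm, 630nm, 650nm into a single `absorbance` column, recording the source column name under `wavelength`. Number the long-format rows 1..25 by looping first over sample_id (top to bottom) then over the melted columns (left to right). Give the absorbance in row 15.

25 rows total (5 × 5). Row 15: index ⌊(15-1)/5⌋ = 2 into sample_id → S19; (15-1) mod 5 = 4 into the melted columns → 650nm.
So row 15 is (S19, 650nm, 90.92); absorbance = 90.92.

90.92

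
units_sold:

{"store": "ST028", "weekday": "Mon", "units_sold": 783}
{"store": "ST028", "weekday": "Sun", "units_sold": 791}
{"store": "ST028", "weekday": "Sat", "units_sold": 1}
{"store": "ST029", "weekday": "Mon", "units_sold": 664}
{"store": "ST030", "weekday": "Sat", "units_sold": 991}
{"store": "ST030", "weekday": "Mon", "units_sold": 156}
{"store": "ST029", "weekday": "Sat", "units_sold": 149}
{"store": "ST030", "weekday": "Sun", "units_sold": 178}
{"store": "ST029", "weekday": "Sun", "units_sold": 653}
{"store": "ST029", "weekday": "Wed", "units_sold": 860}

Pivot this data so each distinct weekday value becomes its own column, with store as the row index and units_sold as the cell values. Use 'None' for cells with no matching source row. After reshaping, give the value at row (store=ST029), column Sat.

The long row with store=ST029, weekday=Sat has units_sold=149.

149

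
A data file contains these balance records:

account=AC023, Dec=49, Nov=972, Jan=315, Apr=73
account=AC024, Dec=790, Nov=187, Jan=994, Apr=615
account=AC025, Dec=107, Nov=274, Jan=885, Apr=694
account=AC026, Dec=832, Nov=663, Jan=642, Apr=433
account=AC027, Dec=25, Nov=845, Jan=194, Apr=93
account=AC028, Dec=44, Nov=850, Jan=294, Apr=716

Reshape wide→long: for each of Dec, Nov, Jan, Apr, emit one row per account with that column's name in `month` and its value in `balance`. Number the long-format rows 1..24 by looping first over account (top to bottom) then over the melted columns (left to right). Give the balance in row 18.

24 rows total (6 × 4). Row 18: index ⌊(18-1)/4⌋ = 4 into account → AC027; (18-1) mod 4 = 1 into the melted columns → Nov.
So row 18 is (AC027, Nov, 845); balance = 845.

845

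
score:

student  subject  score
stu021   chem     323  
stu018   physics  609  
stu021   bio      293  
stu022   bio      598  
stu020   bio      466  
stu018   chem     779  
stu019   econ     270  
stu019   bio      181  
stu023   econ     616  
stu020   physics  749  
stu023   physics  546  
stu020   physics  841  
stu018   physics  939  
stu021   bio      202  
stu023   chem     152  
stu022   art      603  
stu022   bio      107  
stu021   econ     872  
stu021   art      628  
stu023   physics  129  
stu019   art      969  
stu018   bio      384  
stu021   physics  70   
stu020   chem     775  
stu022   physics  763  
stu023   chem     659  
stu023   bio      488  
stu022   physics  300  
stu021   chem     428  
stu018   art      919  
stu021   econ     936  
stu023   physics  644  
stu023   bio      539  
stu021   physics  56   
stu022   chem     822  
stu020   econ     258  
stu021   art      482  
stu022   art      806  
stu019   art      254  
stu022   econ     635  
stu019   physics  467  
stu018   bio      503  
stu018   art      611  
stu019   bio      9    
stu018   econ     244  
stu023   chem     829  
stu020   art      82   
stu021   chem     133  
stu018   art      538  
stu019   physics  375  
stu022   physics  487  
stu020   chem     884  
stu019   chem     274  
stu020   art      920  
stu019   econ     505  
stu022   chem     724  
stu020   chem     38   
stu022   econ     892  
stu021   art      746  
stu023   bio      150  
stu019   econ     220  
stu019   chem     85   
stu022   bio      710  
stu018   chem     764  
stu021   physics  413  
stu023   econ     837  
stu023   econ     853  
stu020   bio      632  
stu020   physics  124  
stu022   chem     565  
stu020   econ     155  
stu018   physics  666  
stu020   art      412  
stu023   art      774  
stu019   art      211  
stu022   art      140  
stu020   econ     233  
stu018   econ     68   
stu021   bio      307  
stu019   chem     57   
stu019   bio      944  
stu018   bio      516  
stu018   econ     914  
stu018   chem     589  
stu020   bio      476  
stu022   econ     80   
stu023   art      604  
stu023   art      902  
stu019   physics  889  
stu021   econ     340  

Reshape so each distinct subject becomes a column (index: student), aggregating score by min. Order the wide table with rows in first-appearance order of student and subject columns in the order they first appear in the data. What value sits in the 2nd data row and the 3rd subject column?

With rows in first-appearance order of student, row 2 is student=stu018. subject columns in first-appearance order: chem, physics, bio, econ, art; column 3 is bio.
Long rows with student=stu018, subject=bio: min(384, 503, 516) = 384.

384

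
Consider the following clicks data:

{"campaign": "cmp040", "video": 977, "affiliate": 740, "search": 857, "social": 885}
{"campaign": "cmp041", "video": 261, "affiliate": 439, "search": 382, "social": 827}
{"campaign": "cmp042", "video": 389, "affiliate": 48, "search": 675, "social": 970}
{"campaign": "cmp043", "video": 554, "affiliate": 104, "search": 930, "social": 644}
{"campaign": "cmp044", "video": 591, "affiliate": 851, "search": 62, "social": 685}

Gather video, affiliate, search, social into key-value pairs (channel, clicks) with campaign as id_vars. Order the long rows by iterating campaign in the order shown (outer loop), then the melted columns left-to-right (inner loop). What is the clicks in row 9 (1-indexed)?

20 rows total (5 × 4). Row 9: index ⌊(9-1)/4⌋ = 2 into campaign → cmp042; (9-1) mod 4 = 0 into the melted columns → video.
So row 9 is (cmp042, video, 389); clicks = 389.

389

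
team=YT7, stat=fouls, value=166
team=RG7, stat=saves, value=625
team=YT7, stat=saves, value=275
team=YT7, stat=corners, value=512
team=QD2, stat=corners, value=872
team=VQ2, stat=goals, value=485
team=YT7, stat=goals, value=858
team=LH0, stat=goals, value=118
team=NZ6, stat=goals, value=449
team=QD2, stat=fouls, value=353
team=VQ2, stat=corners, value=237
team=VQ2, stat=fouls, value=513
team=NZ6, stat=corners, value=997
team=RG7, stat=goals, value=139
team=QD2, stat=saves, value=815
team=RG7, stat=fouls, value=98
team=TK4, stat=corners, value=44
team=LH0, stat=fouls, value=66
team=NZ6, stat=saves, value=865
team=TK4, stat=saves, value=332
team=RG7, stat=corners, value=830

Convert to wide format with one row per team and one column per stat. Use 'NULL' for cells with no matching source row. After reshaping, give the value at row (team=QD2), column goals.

NULL

No long-format row has team=QD2 and stat=goals, so the cell is NULL.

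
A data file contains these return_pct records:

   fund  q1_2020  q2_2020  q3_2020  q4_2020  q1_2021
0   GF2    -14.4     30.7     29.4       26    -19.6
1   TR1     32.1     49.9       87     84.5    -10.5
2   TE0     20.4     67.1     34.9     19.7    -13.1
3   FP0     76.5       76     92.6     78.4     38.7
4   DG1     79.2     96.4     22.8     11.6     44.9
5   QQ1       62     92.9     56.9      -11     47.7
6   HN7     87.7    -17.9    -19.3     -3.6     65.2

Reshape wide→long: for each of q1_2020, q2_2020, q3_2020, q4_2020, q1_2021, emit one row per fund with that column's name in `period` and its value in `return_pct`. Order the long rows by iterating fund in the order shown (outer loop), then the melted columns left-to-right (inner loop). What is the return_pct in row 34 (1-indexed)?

35 rows total (7 × 5). Row 34: index ⌊(34-1)/5⌋ = 6 into fund → HN7; (34-1) mod 5 = 3 into the melted columns → q4_2020.
So row 34 is (HN7, q4_2020, -3.6); return_pct = -3.6.

-3.6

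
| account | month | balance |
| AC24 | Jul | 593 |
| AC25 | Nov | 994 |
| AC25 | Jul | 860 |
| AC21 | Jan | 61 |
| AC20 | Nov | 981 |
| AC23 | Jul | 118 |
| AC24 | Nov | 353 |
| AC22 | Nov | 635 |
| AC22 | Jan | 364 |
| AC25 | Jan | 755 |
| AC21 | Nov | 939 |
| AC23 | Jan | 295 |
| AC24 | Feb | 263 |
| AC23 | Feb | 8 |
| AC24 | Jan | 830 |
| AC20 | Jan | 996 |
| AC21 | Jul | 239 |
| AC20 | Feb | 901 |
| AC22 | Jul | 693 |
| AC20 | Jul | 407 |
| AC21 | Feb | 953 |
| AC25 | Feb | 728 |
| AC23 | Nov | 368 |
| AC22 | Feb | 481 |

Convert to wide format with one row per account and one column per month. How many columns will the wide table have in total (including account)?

5

1 column for account plus 4 distinct month values → 5 columns.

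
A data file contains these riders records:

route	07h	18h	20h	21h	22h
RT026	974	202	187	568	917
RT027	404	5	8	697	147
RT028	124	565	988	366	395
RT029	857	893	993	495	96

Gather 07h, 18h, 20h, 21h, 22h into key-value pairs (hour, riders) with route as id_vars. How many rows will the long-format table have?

4 route values × 5 melted columns = 20 rows.

20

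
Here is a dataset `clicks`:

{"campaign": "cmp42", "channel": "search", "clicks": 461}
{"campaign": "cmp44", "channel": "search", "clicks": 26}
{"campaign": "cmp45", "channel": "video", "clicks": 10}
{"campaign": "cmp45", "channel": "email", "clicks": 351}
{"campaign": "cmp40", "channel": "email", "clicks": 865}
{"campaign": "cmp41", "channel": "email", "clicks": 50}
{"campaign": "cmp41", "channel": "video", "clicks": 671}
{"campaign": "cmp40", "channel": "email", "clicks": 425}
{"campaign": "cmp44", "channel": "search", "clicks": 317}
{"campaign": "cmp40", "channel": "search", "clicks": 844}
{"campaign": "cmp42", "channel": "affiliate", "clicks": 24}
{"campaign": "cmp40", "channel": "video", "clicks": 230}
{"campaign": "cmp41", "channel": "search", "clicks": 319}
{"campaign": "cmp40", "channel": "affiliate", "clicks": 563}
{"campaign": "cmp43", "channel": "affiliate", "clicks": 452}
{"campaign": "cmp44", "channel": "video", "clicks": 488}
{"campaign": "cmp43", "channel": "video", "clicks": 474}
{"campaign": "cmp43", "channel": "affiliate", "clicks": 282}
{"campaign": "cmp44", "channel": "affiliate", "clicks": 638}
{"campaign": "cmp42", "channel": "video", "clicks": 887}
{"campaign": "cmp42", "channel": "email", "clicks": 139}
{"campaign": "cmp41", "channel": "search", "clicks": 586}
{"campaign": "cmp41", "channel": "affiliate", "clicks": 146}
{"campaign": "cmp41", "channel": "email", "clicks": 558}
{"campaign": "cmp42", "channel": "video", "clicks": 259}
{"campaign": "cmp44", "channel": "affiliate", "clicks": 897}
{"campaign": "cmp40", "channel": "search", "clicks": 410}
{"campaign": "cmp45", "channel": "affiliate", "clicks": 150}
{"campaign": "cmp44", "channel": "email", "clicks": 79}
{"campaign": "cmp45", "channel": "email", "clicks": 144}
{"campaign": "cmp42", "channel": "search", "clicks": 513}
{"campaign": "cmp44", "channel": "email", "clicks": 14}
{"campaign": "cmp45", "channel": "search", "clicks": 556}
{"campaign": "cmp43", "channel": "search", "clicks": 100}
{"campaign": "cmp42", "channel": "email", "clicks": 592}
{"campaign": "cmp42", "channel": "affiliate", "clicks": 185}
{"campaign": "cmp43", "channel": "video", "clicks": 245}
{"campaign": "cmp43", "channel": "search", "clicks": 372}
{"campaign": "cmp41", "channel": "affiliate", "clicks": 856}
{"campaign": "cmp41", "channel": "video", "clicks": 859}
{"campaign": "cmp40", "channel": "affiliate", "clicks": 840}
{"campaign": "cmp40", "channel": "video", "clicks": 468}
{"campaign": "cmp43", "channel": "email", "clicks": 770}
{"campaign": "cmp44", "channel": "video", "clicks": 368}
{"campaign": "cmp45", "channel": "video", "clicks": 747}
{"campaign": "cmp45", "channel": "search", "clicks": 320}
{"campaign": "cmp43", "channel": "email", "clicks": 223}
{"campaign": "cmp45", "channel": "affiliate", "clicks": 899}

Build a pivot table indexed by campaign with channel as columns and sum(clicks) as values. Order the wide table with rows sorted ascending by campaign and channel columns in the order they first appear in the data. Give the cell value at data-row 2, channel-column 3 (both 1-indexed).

608

With rows sorted ascending by campaign, row 2 is campaign=cmp41. channel columns in first-appearance order: search, video, email, affiliate; column 3 is email.
Long rows with campaign=cmp41, channel=email: 50 + 558 = 608.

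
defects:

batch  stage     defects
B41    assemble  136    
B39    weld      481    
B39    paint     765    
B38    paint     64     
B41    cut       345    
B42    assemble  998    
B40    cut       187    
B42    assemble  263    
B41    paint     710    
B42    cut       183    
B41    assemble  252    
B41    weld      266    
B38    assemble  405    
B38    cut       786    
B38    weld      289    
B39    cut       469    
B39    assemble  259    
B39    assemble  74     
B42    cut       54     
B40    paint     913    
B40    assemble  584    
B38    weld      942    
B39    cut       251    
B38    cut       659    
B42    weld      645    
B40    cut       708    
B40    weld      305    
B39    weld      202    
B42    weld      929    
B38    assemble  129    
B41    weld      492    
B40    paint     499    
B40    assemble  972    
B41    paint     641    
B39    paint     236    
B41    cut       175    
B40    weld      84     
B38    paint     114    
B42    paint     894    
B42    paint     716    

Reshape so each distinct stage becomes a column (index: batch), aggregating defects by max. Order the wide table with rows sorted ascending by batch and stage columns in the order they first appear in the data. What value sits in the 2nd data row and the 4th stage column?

469

With rows sorted ascending by batch, row 2 is batch=B39. stage columns in first-appearance order: assemble, weld, paint, cut; column 4 is cut.
Long rows with batch=B39, stage=cut: max(469, 251) = 469.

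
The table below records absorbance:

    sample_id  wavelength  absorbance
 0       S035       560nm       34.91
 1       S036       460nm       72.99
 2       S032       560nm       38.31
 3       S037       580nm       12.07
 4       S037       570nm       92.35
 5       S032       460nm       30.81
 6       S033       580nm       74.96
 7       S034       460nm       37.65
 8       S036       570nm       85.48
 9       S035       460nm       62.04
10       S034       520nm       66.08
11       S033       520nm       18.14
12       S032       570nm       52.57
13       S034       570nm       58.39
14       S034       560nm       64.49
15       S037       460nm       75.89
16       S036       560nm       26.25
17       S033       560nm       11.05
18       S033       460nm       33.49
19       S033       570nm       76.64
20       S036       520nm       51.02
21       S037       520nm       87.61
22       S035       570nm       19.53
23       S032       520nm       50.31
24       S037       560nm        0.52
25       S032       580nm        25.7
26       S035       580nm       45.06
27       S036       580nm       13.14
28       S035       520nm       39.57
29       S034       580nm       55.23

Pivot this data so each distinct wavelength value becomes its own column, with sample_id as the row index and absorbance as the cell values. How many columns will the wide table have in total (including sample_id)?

1 column for sample_id plus 5 distinct wavelength values → 6 columns.

6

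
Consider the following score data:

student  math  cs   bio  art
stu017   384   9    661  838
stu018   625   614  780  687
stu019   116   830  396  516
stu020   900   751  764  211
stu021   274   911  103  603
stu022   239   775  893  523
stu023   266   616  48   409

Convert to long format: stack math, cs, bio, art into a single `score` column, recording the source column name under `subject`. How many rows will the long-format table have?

7 student values × 4 melted columns = 28 rows.

28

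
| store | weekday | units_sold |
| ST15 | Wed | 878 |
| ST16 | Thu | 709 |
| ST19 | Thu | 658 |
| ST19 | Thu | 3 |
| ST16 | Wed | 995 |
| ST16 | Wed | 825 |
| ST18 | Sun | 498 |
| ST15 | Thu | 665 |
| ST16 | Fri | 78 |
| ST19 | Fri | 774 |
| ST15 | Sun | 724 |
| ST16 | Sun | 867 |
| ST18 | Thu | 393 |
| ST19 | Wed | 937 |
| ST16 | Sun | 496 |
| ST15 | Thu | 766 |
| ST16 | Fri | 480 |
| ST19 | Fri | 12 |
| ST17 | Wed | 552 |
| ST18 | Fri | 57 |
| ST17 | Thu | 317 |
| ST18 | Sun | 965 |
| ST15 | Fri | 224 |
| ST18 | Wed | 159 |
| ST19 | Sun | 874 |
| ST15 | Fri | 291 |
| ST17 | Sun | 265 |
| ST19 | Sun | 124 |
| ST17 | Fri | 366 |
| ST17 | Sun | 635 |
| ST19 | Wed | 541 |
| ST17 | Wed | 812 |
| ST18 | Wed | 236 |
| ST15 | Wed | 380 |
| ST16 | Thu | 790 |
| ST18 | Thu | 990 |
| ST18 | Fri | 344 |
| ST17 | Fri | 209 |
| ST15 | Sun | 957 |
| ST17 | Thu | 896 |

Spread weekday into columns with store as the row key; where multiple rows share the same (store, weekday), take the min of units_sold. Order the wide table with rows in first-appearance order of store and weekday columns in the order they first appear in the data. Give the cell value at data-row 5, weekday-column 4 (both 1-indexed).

With rows in first-appearance order of store, row 5 is store=ST17. weekday columns in first-appearance order: Wed, Thu, Sun, Fri; column 4 is Fri.
Long rows with store=ST17, weekday=Fri: min(366, 209) = 209.

209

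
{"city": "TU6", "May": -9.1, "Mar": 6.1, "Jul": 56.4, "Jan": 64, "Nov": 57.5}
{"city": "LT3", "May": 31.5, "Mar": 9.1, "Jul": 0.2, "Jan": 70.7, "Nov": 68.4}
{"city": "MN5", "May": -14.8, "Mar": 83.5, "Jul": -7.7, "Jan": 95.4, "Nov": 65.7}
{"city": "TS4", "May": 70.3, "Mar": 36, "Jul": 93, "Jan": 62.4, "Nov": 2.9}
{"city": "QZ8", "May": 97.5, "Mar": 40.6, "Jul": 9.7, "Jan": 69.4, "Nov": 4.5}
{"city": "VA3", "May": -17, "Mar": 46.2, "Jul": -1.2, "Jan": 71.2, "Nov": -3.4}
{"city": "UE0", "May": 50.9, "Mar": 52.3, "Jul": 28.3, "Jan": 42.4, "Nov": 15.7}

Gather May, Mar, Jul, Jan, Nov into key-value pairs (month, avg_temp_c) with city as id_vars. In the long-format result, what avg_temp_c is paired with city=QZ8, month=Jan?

Unpivoting turns each (city, wide-column) pair into one long row.
The wide cell at row QZ8, column Jan holds 69.4, so the long row (QZ8, Jan) has avg_temp_c=69.4.

69.4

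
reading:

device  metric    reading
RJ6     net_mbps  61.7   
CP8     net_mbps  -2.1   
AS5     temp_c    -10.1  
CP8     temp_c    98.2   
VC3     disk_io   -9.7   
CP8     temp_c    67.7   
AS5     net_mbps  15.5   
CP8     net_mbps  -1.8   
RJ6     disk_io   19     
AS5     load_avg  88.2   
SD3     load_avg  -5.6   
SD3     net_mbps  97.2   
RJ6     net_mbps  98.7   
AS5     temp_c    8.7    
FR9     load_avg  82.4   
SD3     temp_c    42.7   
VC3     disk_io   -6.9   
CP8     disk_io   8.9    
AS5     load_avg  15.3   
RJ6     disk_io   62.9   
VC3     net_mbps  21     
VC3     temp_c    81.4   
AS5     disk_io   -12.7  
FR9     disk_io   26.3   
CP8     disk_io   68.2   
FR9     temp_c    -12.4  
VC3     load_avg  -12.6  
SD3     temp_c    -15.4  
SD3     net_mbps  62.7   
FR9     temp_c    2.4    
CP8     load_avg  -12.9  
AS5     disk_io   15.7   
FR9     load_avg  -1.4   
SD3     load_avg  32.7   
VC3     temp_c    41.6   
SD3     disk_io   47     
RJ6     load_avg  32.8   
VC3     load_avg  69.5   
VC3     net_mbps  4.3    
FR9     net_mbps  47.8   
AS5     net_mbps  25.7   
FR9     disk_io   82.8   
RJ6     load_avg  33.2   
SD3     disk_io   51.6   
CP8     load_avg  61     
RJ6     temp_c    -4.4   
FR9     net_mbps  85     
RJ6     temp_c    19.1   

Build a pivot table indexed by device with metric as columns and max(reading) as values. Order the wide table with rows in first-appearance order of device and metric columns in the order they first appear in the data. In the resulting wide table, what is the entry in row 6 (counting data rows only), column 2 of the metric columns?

2.4

With rows in first-appearance order of device, row 6 is device=FR9. metric columns in first-appearance order: net_mbps, temp_c, disk_io, load_avg; column 2 is temp_c.
Long rows with device=FR9, metric=temp_c: max(-12.4, 2.4) = 2.4.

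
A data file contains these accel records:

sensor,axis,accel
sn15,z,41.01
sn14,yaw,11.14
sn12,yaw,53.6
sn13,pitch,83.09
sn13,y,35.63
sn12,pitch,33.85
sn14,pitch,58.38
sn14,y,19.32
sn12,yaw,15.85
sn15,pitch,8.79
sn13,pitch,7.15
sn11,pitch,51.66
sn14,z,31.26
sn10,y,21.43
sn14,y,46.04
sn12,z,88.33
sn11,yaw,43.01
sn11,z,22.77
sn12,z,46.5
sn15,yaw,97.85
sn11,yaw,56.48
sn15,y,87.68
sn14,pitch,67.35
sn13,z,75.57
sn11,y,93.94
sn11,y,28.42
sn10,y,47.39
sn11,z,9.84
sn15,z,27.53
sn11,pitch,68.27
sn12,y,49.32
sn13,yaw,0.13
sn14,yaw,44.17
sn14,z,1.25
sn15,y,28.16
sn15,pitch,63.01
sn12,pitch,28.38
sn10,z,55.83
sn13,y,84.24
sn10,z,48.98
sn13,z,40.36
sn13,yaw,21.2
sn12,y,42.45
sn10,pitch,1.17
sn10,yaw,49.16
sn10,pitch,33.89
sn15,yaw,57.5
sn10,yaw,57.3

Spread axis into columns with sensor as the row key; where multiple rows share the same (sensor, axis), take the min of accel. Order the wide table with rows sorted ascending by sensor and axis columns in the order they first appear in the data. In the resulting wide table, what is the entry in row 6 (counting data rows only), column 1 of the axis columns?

27.53

With rows sorted ascending by sensor, row 6 is sensor=sn15. axis columns in first-appearance order: z, yaw, pitch, y; column 1 is z.
Long rows with sensor=sn15, axis=z: min(41.01, 27.53) = 27.53.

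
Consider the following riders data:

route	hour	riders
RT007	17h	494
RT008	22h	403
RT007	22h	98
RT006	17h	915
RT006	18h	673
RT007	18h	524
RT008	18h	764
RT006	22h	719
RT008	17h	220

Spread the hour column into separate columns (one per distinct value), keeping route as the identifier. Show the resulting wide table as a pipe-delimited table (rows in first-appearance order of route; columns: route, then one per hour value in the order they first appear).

Columns: route plus the 3 distinct hour values (17h, 22h, 18h).
For example, row RT007 column 17h takes riders=494 from the long row (RT007, 17h).

| route | 17h | 22h | 18h |
| RT007 | 494 | 98 | 524 |
| RT008 | 220 | 403 | 764 |
| RT006 | 915 | 719 | 673 |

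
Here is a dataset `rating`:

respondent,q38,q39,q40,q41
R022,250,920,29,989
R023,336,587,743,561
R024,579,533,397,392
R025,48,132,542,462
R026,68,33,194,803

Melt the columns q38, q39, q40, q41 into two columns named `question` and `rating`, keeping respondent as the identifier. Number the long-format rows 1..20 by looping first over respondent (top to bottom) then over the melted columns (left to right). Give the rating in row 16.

20 rows total (5 × 4). Row 16: index ⌊(16-1)/4⌋ = 3 into respondent → R025; (16-1) mod 4 = 3 into the melted columns → q41.
So row 16 is (R025, q41, 462); rating = 462.

462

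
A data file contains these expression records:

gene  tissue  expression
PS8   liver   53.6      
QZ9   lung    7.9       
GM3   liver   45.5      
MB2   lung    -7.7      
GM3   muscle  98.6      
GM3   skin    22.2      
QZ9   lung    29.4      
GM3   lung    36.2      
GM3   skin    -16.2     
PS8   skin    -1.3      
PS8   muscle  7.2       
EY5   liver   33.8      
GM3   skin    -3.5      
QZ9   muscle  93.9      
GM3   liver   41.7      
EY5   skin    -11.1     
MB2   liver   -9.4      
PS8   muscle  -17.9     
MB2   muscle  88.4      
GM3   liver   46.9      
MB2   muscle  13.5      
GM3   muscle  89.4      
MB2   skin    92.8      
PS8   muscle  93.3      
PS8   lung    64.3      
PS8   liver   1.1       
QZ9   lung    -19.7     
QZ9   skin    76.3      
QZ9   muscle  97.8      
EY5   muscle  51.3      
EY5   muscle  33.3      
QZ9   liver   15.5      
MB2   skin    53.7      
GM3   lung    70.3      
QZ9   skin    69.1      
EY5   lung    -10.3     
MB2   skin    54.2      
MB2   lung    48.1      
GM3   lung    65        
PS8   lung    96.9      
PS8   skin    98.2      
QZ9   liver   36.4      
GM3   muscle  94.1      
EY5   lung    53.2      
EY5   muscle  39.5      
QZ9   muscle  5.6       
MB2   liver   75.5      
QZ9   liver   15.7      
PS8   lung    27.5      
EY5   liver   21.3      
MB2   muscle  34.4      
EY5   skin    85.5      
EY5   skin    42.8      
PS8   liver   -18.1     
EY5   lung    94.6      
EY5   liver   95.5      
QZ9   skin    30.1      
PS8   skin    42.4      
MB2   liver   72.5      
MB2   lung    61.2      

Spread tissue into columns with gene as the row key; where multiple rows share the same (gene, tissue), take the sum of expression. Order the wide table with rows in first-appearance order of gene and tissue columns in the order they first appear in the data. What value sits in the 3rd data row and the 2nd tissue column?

With rows in first-appearance order of gene, row 3 is gene=GM3. tissue columns in first-appearance order: liver, lung, muscle, skin; column 2 is lung.
Long rows with gene=GM3, tissue=lung: 36.2 + 70.3 + 65 = 171.5.

171.5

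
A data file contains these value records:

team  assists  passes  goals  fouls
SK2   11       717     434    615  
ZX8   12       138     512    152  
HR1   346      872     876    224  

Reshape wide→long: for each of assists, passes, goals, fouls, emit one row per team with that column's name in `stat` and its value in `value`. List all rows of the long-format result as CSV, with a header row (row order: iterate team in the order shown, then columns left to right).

team,stat,value
SK2,assists,11
SK2,passes,717
SK2,goals,434
SK2,fouls,615
ZX8,assists,12
ZX8,passes,138
ZX8,goals,512
ZX8,fouls,152
HR1,assists,346
HR1,passes,872
HR1,goals,876
HR1,fouls,224

Each (team, column) pair becomes one row: 3 × 4 = 12 rows.
For example, (SK2, assists) → value=11.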